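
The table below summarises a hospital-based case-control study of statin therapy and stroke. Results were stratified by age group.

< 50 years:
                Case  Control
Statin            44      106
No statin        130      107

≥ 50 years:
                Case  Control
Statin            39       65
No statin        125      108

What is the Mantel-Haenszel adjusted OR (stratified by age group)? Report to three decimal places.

0.413

OR_MH = Σ(aᵢdᵢ/nᵢ) / Σ(bᵢcᵢ/nᵢ), where nᵢ is the stratum total.
Stratum 1 (< 50 years): n = 387; a·d/n = 44·107/387 = 12.1654; b·c/n = 106·130/387 = 35.6072
Stratum 2 (≥ 50 years): n = 337; a·d/n = 39·108/337 = 12.4985; b·c/n = 65·125/337 = 24.1098
OR_MH = (12.1654 + 12.4985) / (35.6072 + 24.1098) = 24.6639 / 59.7170 = 0.41301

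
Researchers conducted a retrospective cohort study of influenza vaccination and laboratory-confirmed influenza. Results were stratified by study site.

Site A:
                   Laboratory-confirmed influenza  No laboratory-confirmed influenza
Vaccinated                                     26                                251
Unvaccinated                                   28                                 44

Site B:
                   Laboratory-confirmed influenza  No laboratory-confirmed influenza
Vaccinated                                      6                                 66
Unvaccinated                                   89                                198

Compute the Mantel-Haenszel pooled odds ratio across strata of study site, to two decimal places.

OR_MH = Σ(aᵢdᵢ/nᵢ) / Σ(bᵢcᵢ/nᵢ), where nᵢ is the stratum total.
Stratum 1 (Site A): n = 349; a·d/n = 26·44/349 = 3.2779; b·c/n = 251·28/349 = 20.1375
Stratum 2 (Site B): n = 359; a·d/n = 6·198/359 = 3.3092; b·c/n = 66·89/359 = 16.3621
OR_MH = (3.2779 + 3.3092) / (20.1375 + 16.3621) = 6.5871 / 36.4997 = 0.18047

0.18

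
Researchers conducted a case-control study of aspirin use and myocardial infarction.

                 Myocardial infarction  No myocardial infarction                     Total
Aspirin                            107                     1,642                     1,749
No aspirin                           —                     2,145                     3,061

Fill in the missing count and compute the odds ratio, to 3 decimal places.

The missing cell is in the unexposed row: 3061 − 2145 = 916.
So a = 107, b = 1642, c = 916, d = 2145.
OR = (a·d)/(b·c) = (107 × 2145) / (1642 × 916) = 229515 / 1504072 = 0.15260

0.153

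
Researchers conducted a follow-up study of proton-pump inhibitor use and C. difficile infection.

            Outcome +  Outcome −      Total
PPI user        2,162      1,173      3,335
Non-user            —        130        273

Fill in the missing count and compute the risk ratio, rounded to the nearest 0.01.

The missing cell is in the unexposed row: 273 − 130 = 143.
So a = 2162, b = 1173, c = 143, d = 130.
RR = [a/(a+b)] / [c/(c+d)] = (2162/3335) / (143/273) = 0.64828/0.52381 = 1.23762

1.24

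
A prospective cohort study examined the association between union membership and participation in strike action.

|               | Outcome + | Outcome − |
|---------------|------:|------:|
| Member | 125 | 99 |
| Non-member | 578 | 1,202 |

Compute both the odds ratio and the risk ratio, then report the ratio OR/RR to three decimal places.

1.528

Cells: a = 125, b = 99, c = 578, d = 1202.
OR = (125·1202)/(99·578) = 150250/57222 = 2.62574
Risk in exposed = 125/224 = 0.55804; risk in unexposed = 578/1780 = 0.32472; RR = 1.71852
OR/RR = 2.62574 / 1.71852 = 1.52791
The outcome is not rare, so the OR lies further from 1 than the RR.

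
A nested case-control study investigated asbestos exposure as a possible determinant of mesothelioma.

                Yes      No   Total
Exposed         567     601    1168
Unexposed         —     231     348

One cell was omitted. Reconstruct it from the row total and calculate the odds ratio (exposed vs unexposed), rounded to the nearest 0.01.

The missing cell is in the unexposed row: 348 − 231 = 117.
So a = 567, b = 601, c = 117, d = 231.
OR = (a·d)/(b·c) = (567 × 231) / (601 × 117) = 130977 / 70317 = 1.86266

1.86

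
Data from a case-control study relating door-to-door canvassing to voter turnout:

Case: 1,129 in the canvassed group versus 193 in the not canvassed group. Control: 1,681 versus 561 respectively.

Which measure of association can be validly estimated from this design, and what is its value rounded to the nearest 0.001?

1.952

From the description: a = 1129, b = 1681, c = 193, d = 561.
This is a case-control study: participants were sampled on outcome status, so risks in the source population cannot be estimated directly — relative risk is not valid here. The odds ratio is the appropriate measure.
OR = (a·d)/(b·c) = (1129 × 561) / (1681 × 193) = 633369 / 324433 = 1.95223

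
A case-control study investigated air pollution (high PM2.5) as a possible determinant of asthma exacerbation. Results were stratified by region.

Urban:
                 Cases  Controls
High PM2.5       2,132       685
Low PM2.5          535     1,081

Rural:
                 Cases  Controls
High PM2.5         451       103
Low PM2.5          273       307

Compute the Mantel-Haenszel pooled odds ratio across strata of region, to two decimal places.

5.97

OR_MH = Σ(aᵢdᵢ/nᵢ) / Σ(bᵢcᵢ/nᵢ), where nᵢ is the stratum total.
Stratum 1 (Urban): n = 4433; a·d/n = 2132·1081/4433 = 519.8944; b·c/n = 685·535/4433 = 82.6697
Stratum 2 (Rural): n = 1134; a·d/n = 451·307/1134 = 122.0961; b·c/n = 103·273/1134 = 24.7963
OR_MH = (519.8944 + 122.0961) / (82.6697 + 24.7963) = 641.9905 / 107.4660 = 5.97389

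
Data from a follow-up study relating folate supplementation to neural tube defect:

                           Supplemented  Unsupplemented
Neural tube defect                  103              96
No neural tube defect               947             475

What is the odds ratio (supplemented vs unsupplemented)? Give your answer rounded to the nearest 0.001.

Reading the table with exposure as columns: a = 103 (Supplemented, case), b = 947 (Supplemented, non-case), c = 96 (Unsupplemented, case), d = 475.
OR = (a·d)/(b·c) = (103 × 475) / (947 × 96) = 48925 / 90912 = 0.53816
Exposure is associated with lower odds of neural tube defect (OR = 0.54 < 1).

0.538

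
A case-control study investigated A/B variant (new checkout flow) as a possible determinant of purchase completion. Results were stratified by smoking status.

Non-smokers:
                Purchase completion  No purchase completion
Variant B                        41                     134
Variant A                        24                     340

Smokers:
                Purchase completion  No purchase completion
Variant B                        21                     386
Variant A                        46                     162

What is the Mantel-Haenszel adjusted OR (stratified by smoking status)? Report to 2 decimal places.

OR_MH = Σ(aᵢdᵢ/nᵢ) / Σ(bᵢcᵢ/nᵢ), where nᵢ is the stratum total.
Stratum 1 (Non-smokers): n = 539; a·d/n = 41·340/539 = 25.8627; b·c/n = 134·24/539 = 5.9666
Stratum 2 (Smokers): n = 615; a·d/n = 21·162/615 = 5.5317; b·c/n = 386·46/615 = 28.8715
OR_MH = (25.8627 + 5.5317) / (5.9666 + 28.8715) = 31.3944 / 34.8381 = 0.90115

0.90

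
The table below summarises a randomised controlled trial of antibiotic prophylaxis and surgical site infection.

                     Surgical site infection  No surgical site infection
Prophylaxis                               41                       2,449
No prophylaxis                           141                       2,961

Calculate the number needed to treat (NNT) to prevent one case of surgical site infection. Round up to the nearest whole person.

35

Risk in treated group = 41/2490 = 0.01647; risk in control = 141/3102 = 0.04545.
Absolute risk reduction = 0.04545 − 0.01647 = 0.02899
NNT = 1 / ARR = 1 / 0.02899 = 34.496 → round up → 35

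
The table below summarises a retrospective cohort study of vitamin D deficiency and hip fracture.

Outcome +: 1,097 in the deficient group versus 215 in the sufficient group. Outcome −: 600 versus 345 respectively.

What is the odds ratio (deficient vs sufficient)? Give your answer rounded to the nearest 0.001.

From the description: a = 1097, b = 600, c = 215, d = 345.
OR = (a·d)/(b·c) = (1097 × 345) / (600 × 215) = 378465 / 129000 = 2.93384
The odds of hip fracture are about 2.93 times as high in the deficient group.

2.934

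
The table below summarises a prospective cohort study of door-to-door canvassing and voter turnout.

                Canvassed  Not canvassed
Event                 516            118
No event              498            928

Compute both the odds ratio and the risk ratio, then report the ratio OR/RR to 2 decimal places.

Reading the table with exposure as columns: a = 516 (Canvassed, case), b = 498 (Canvassed, non-case), c = 118 (Not canvassed, case), d = 928.
OR = (516·928)/(498·118) = 478848/58764 = 8.14866
Risk in exposed = 516/1014 = 0.50888; risk in unexposed = 118/1046 = 0.11281; RR = 4.51088
OR/RR = 8.14866 / 4.51088 = 1.80645
The outcome is not rare, so the OR lies further from 1 than the RR.

1.81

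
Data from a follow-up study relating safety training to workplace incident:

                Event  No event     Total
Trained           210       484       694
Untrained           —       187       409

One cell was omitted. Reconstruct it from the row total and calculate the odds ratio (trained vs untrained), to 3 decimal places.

0.365

The missing cell is in the unexposed row: 409 − 187 = 222.
So a = 210, b = 484, c = 222, d = 187.
OR = (a·d)/(b·c) = (210 × 187) / (484 × 222) = 39270 / 107448 = 0.36548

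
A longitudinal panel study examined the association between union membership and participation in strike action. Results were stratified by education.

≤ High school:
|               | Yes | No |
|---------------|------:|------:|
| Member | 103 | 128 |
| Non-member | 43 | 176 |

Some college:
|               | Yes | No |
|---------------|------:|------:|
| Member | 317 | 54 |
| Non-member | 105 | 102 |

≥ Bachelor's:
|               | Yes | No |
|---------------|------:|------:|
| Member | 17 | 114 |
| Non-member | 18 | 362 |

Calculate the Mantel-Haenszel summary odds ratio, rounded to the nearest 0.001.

4.155

OR_MH = Σ(aᵢdᵢ/nᵢ) / Σ(bᵢcᵢ/nᵢ), where nᵢ is the stratum total.
Stratum 1 (≤ High school): n = 450; a·d/n = 103·176/450 = 40.2844; b·c/n = 128·43/450 = 12.2311
Stratum 2 (Some college): n = 578; a·d/n = 317·102/578 = 55.9412; b·c/n = 54·105/578 = 9.8097
Stratum 3 (≥ Bachelor's): n = 511; a·d/n = 17·362/511 = 12.0431; b·c/n = 114·18/511 = 4.0157
OR_MH = (40.2844 + 55.9412 + 12.0431) / (12.2311 + 9.8097 + 4.0157) = 108.2687 / 26.0565 = 4.15516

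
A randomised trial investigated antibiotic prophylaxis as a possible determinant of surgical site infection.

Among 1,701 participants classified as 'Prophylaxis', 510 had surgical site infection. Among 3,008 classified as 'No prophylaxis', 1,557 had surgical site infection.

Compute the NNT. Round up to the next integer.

5

Risk in treated group = 510/1701 = 0.29982; risk in control = 1557/3008 = 0.51762.
Absolute risk reduction = 0.51762 − 0.29982 = 0.21780
NNT = 1 / ARR = 1 / 0.21780 = 4.591 → round up → 5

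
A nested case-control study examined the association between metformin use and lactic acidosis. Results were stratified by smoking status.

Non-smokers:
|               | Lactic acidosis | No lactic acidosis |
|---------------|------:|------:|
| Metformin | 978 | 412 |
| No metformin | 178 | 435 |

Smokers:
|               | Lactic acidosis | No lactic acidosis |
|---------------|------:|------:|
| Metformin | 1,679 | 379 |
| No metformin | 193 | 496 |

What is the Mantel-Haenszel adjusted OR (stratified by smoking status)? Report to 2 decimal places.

8.15

OR_MH = Σ(aᵢdᵢ/nᵢ) / Σ(bᵢcᵢ/nᵢ), where nᵢ is the stratum total.
Stratum 1 (Non-smokers): n = 2003; a·d/n = 978·435/2003 = 212.3964; b·c/n = 412·178/2003 = 36.6131
Stratum 2 (Smokers): n = 2747; a·d/n = 1679·496/2747 = 303.1613; b·c/n = 379·193/2747 = 26.6280
OR_MH = (212.3964 + 303.1613) / (36.6131 + 26.6280) = 515.5577 / 63.2410 = 8.15226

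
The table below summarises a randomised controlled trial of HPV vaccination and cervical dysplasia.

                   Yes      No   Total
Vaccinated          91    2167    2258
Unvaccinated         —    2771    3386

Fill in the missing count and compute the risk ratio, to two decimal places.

The missing cell is in the unexposed row: 3386 − 2771 = 615.
So a = 91, b = 2167, c = 615, d = 2771.
RR = [a/(a+b)] / [c/(c+d)] = (91/2258) / (615/3386) = 0.04030/0.18163 = 0.22189

0.22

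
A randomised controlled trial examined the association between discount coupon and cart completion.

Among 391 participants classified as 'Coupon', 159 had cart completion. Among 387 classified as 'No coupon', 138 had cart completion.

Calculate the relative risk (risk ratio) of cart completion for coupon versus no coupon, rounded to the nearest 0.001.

From the description: a = 159, b = 232, c = 138, d = 249.
Risk in exposed = 159/391 = 0.40665; risk in unexposed = 138/387 = 0.35659.
RR = 0.40665 / 0.35659 = 1.14039
The risk among the exposed is 1.14 times that among the unexposed.

1.140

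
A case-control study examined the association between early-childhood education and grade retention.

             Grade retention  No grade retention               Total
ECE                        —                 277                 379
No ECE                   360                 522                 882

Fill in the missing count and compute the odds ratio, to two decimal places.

0.53

The missing cell is in the exposed row: 379 − 277 = 102.
So a = 102, b = 277, c = 360, d = 522.
OR = (a·d)/(b·c) = (102 × 522) / (277 × 360) = 53244 / 99720 = 0.53394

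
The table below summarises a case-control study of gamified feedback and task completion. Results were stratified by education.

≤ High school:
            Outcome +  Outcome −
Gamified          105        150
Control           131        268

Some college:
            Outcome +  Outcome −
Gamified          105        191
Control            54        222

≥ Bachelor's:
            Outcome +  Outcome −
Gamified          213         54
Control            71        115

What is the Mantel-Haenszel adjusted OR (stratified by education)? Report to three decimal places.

OR_MH = Σ(aᵢdᵢ/nᵢ) / Σ(bᵢcᵢ/nᵢ), where nᵢ is the stratum total.
Stratum 1 (≤ High school): n = 654; a·d/n = 105·268/654 = 43.0275; b·c/n = 150·131/654 = 30.0459
Stratum 2 (Some college): n = 572; a·d/n = 105·222/572 = 40.7517; b·c/n = 191·54/572 = 18.0315
Stratum 3 (≥ Bachelor's): n = 453; a·d/n = 213·115/453 = 54.0728; b·c/n = 54·71/453 = 8.4636
OR_MH = (43.0275 + 40.7517 + 54.0728) / (30.0459 + 18.0315 + 8.4636) = 137.8521 / 56.5409 = 2.43809

2.438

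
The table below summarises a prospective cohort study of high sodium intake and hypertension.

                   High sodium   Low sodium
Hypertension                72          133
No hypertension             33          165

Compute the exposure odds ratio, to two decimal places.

2.71

Reading the table with exposure as columns: a = 72 (High sodium, case), b = 33 (High sodium, non-case), c = 133 (Low sodium, case), d = 165.
OR = (a·d)/(b·c) = (72 × 165) / (33 × 133) = 11880 / 4389 = 2.70677
The odds of hypertension are about 2.71 times as high in the high sodium group.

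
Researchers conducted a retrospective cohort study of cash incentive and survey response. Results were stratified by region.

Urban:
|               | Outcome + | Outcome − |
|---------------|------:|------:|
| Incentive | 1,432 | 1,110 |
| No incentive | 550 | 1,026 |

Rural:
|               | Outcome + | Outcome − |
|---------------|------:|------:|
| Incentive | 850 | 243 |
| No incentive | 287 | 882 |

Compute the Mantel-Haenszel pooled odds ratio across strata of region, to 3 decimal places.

OR_MH = Σ(aᵢdᵢ/nᵢ) / Σ(bᵢcᵢ/nᵢ), where nᵢ is the stratum total.
Stratum 1 (Urban): n = 4118; a·d/n = 1432·1026/4118 = 356.7829; b·c/n = 1110·550/4118 = 148.2516
Stratum 2 (Rural): n = 2262; a·d/n = 850·882/2262 = 331.4324; b·c/n = 243·287/2262 = 30.8316
OR_MH = (356.7829 + 331.4324) / (148.2516 + 30.8316) = 688.2153 / 179.0831 = 3.84299

3.843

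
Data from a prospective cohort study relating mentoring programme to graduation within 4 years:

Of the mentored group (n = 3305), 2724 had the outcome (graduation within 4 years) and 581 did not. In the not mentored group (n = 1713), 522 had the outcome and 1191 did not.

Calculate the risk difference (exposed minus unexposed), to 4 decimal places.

From the description: a = 2724, b = 581, c = 522, d = 1191.
Risk in exposed = 2724/3305 = 0.824206; risk in unexposed = 522/1713 = 0.304729.
Risk difference = 0.824206 − 0.304729 = 0.519477

0.5195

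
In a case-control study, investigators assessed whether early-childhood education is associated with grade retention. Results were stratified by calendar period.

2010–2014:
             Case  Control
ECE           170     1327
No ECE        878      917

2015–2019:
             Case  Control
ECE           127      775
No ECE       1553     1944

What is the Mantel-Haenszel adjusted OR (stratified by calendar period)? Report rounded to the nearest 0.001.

OR_MH = Σ(aᵢdᵢ/nᵢ) / Σ(bᵢcᵢ/nᵢ), where nᵢ is the stratum total.
Stratum 1 (2010–2014): n = 3292; a·d/n = 170·917/3292 = 47.3542; b·c/n = 1327·878/3292 = 353.9204
Stratum 2 (2015–2019): n = 4399; a·d/n = 127·1944/4399 = 56.1237; b·c/n = 775·1553/4399 = 273.6020
OR_MH = (47.3542 + 56.1237) / (353.9204 + 273.6020) = 103.4779 / 627.5224 = 0.16490

0.165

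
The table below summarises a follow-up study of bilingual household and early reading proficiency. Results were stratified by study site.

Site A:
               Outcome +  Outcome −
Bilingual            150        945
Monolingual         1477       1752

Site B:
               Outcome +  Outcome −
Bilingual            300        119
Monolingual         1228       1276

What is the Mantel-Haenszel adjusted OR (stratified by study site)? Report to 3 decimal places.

OR_MH = Σ(aᵢdᵢ/nᵢ) / Σ(bᵢcᵢ/nᵢ), where nᵢ is the stratum total.
Stratum 1 (Site A): n = 4324; a·d/n = 150·1752/4324 = 60.7771; b·c/n = 945·1477/4324 = 322.7949
Stratum 2 (Site B): n = 2923; a·d/n = 300·1276/2923 = 130.9613; b·c/n = 119·1228/2923 = 49.9938
OR_MH = (60.7771 + 130.9613) / (322.7949 + 49.9938) = 191.7384 / 372.7887 = 0.51434

0.514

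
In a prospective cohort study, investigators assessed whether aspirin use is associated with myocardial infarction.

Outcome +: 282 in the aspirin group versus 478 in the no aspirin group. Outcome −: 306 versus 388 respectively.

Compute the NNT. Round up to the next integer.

Risk in treated group = 282/588 = 0.47959; risk in control = 478/866 = 0.55196.
Absolute risk reduction = 0.55196 − 0.47959 = 0.07237
NNT = 1 / ARR = 1 / 0.07237 = 13.818 → round up → 14

14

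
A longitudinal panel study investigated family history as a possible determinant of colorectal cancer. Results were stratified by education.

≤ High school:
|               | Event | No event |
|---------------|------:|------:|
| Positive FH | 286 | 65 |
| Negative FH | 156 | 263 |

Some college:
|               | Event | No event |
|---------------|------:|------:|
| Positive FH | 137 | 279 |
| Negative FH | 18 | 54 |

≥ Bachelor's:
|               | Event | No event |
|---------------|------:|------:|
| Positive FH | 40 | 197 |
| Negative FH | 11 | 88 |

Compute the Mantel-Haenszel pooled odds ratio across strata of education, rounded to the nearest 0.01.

OR_MH = Σ(aᵢdᵢ/nᵢ) / Σ(bᵢcᵢ/nᵢ), where nᵢ is the stratum total.
Stratum 1 (≤ High school): n = 770; a·d/n = 286·263/770 = 97.6857; b·c/n = 65·156/770 = 13.1688
Stratum 2 (Some college): n = 488; a·d/n = 137·54/488 = 15.1598; b·c/n = 279·18/488 = 10.2910
Stratum 3 (≥ Bachelor's): n = 336; a·d/n = 40·88/336 = 10.4762; b·c/n = 197·11/336 = 6.4494
OR_MH = (97.6857 + 15.1598 + 10.4762) / (13.1688 + 10.2910 + 6.4494) = 123.3217 / 29.9092 = 4.12320

4.12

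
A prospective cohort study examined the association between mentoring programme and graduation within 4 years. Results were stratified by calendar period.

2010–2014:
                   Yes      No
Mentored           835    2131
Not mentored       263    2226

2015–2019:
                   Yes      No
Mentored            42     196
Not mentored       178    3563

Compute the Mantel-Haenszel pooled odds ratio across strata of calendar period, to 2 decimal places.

OR_MH = Σ(aᵢdᵢ/nᵢ) / Σ(bᵢcᵢ/nᵢ), where nᵢ is the stratum total.
Stratum 1 (2010–2014): n = 5455; a·d/n = 835·2226/5455 = 340.7351; b·c/n = 2131·263/5455 = 102.7412
Stratum 2 (2015–2019): n = 3979; a·d/n = 42·3563/3979 = 37.6089; b·c/n = 196·178/3979 = 8.7680
OR_MH = (340.7351 + 37.6089) / (102.7412 + 8.7680) = 378.3441 / 111.5092 = 3.39294

3.39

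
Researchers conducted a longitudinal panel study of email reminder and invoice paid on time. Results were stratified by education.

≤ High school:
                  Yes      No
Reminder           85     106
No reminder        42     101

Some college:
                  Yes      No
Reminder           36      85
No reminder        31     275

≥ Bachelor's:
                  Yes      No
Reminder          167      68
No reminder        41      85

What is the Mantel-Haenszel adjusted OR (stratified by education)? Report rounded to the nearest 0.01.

3.24

OR_MH = Σ(aᵢdᵢ/nᵢ) / Σ(bᵢcᵢ/nᵢ), where nᵢ is the stratum total.
Stratum 1 (≤ High school): n = 334; a·d/n = 85·101/334 = 25.7036; b·c/n = 106·42/334 = 13.3293
Stratum 2 (Some college): n = 427; a·d/n = 36·275/427 = 23.1850; b·c/n = 85·31/427 = 6.1710
Stratum 3 (≥ Bachelor's): n = 361; a·d/n = 167·85/361 = 39.3213; b·c/n = 68·41/361 = 7.7230
OR_MH = (25.7036 + 23.1850 + 39.3213) / (13.3293 + 6.1710 + 7.7230) = 88.2099 / 27.2233 = 3.24024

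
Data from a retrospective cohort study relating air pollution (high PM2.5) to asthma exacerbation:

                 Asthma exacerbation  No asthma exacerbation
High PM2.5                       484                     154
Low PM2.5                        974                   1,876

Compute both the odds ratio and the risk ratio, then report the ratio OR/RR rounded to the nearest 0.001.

2.727

Cells: a = 484, b = 154, c = 974, d = 1876.
OR = (484·1876)/(154·974) = 907984/149996 = 6.05339
Risk in exposed = 484/638 = 0.75862; risk in unexposed = 974/2850 = 0.34175; RR = 2.21978
OR/RR = 6.05339 / 2.21978 = 2.72702
The outcome is not rare, so the OR lies further from 1 than the RR.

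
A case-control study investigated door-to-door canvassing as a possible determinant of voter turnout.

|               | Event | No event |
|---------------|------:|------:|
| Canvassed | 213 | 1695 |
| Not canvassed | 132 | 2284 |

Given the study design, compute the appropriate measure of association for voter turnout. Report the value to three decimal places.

Cells: a = 213, b = 1695, c = 132, d = 2284.
This is a case-control study: participants were sampled on outcome status, so risks in the source population cannot be estimated directly — relative risk is not valid here. The odds ratio is the appropriate measure.
OR = (a·d)/(b·c) = (213 × 2284) / (1695 × 132) = 486492 / 223740 = 2.17436

2.174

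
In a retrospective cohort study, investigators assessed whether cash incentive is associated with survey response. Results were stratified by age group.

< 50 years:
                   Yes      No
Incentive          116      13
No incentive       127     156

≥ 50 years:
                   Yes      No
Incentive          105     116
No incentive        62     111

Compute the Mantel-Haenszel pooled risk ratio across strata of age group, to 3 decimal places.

1.687

RR_MH = Σ(aᵢ·n₀ᵢ/nᵢ) / Σ(cᵢ·n₁ᵢ/nᵢ), with n₁ᵢ = aᵢ+bᵢ (exposed), n₀ᵢ = cᵢ+dᵢ (unexposed), nᵢ = n₁ᵢ+n₀ᵢ.
Stratum 1 (< 50 years): n₁ = 129, n₀ = 283, n = 412; a·n₀/n = 116·283/412 = 79.6796; c·n₁/n = 127·129/412 = 39.7646
Stratum 2 (≥ 50 years): n₁ = 221, n₀ = 173, n = 394; a·n₀/n = 105·173/394 = 46.1041; c·n₁/n = 62·221/394 = 34.7766
RR_MH = (79.6796 + 46.1041) / (39.7646 + 34.7766) = 125.7837 / 74.5412 = 1.68744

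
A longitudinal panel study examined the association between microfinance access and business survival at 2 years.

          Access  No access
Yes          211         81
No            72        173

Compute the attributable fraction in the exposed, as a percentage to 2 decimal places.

57.23

Reading the table with exposure as columns: a = 211 (Access, case), b = 72 (Access, non-case), c = 81 (No access, case), d = 173.
Risk in exposed = 211/283 = 0.74558; risk in unexposed = 81/254 = 0.31890.
RR = 0.74558/0.31890 = 2.33800
AR% = (RR − 1)/RR × 100 = (2.33800 − 1)/2.33800 × 100 = 57.2284%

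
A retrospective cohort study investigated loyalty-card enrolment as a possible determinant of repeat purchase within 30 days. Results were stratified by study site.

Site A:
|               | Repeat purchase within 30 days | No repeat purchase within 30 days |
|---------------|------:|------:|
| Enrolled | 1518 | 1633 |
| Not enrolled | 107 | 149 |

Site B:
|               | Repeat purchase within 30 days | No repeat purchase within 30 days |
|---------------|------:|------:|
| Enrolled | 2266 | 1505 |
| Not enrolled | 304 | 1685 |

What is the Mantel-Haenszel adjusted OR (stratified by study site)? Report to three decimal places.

5.579

OR_MH = Σ(aᵢdᵢ/nᵢ) / Σ(bᵢcᵢ/nᵢ), where nᵢ is the stratum total.
Stratum 1 (Site A): n = 3407; a·d/n = 1518·149/3407 = 66.3874; b·c/n = 1633·107/3407 = 51.2859
Stratum 2 (Site B): n = 5760; a·d/n = 2266·1685/5760 = 662.8837; b·c/n = 1505·304/5760 = 79.4306
OR_MH = (66.3874 + 662.8837) / (51.2859 + 79.4306) = 729.2711 / 130.7164 = 5.57903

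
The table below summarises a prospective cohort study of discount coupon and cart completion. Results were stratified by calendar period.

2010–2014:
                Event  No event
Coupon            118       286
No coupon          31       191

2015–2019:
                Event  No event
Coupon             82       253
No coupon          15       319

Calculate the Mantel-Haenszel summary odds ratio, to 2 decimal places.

OR_MH = Σ(aᵢdᵢ/nᵢ) / Σ(bᵢcᵢ/nᵢ), where nᵢ is the stratum total.
Stratum 1 (2010–2014): n = 626; a·d/n = 118·191/626 = 36.0032; b·c/n = 286·31/626 = 14.1629
Stratum 2 (2015–2019): n = 669; a·d/n = 82·319/669 = 39.1001; b·c/n = 253·15/669 = 5.6726
OR_MH = (36.0032 + 39.1001) / (14.1629 + 5.6726) = 75.1033 / 19.8356 = 3.78629

3.79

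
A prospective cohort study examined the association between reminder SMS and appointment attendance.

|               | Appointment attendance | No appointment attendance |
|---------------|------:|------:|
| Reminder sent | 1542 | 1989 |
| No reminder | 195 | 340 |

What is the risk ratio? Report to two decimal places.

Cells: a = 1542, b = 1989, c = 195, d = 340.
Risk in exposed = 1542/3531 = 0.43670; risk in unexposed = 195/535 = 0.36449.
RR = 0.43670 / 0.36449 = 1.19814
The risk among the exposed is 1.20 times that among the unexposed.

1.20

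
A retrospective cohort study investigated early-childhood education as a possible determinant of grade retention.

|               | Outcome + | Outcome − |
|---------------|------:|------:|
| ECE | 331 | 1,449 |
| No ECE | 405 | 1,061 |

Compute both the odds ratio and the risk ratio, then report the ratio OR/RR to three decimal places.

Cells: a = 331, b = 1449, c = 405, d = 1061.
OR = (331·1061)/(1449·405) = 351191/586845 = 0.59844
Risk in exposed = 331/1780 = 0.18596; risk in unexposed = 405/1466 = 0.27626; RR = 0.67311
OR/RR = 0.59844 / 0.67311 = 0.88906
The outcome is not rare, so the OR lies further from 1 than the RR.

0.889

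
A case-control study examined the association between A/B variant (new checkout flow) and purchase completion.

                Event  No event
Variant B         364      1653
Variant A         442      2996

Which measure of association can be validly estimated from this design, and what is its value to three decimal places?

Cells: a = 364, b = 1653, c = 442, d = 2996.
This is a case-control study: participants were sampled on outcome status, so risks in the source population cannot be estimated directly — relative risk is not valid here. The odds ratio is the appropriate measure.
OR = (a·d)/(b·c) = (364 × 2996) / (1653 × 442) = 1090544 / 730626 = 1.49262

1.493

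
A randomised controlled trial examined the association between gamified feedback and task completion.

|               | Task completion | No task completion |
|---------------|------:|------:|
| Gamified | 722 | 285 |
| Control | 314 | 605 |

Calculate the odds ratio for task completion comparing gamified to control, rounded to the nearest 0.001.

4.881

Cells: a = 722, b = 285, c = 314, d = 605.
OR = (a·d)/(b·c) = (722 × 605) / (285 × 314) = 436810 / 89490 = 4.88110
The odds of task completion are about 4.88 times as high in the gamified group.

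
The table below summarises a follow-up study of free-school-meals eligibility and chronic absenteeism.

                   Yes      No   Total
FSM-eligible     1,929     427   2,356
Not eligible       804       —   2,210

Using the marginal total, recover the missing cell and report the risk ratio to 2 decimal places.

The missing cell is in the unexposed row: 2210 − 804 = 1406.
So a = 1929, b = 427, c = 804, d = 1406.
RR = [a/(a+b)] / [c/(c+d)] = (1929/2356) / (804/2210) = 0.81876/0.36380 = 2.25057

2.25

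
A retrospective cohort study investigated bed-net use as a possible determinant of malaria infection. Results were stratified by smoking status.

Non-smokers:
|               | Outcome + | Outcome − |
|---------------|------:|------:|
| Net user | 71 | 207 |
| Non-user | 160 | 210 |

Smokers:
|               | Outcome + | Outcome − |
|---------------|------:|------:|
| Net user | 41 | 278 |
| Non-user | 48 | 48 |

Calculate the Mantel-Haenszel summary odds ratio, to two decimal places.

OR_MH = Σ(aᵢdᵢ/nᵢ) / Σ(bᵢcᵢ/nᵢ), where nᵢ is the stratum total.
Stratum 1 (Non-smokers): n = 648; a·d/n = 71·210/648 = 23.0093; b·c/n = 207·160/648 = 51.1111
Stratum 2 (Smokers): n = 415; a·d/n = 41·48/415 = 4.7422; b·c/n = 278·48/415 = 32.1542
OR_MH = (23.0093 + 4.7422) / (51.1111 + 32.1542) = 27.7514 / 83.2653 = 0.33329

0.33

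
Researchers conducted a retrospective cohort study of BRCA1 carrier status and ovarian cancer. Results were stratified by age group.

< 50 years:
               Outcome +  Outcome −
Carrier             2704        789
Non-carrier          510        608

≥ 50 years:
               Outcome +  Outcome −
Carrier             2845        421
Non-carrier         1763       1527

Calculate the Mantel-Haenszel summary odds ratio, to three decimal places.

5.084

OR_MH = Σ(aᵢdᵢ/nᵢ) / Σ(bᵢcᵢ/nᵢ), where nᵢ is the stratum total.
Stratum 1 (< 50 years): n = 4611; a·d/n = 2704·608/4611 = 356.5457; b·c/n = 789·510/4611 = 87.2674
Stratum 2 (≥ 50 years): n = 6556; a·d/n = 2845·1527/6556 = 662.6472; b·c/n = 421·1763/6556 = 113.2128
OR_MH = (356.5457 + 662.6472) / (87.2674 + 113.2128) = 1019.1928 / 200.4802 = 5.08376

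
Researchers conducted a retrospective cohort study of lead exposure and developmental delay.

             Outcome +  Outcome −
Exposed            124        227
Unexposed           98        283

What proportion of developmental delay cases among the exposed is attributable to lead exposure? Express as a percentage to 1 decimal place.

Cells: a = 124, b = 227, c = 98, d = 283.
Risk in exposed = 124/351 = 0.35328; risk in unexposed = 98/381 = 0.25722.
RR = 0.35328/0.25722 = 1.37345
AR% = (RR − 1)/RR × 100 = (1.37345 − 1)/1.37345 × 100 = 27.1908%

27.2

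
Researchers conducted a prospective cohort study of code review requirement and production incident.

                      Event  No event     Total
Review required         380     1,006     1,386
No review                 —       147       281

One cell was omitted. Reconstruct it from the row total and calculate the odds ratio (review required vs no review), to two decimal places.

0.41

The missing cell is in the unexposed row: 281 − 147 = 134.
So a = 380, b = 1006, c = 134, d = 147.
OR = (a·d)/(b·c) = (380 × 147) / (1006 × 134) = 55860 / 134804 = 0.41438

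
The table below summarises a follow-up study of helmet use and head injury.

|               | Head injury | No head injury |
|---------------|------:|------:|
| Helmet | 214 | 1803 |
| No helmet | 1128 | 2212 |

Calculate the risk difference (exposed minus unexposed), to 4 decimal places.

Cells: a = 214, b = 1803, c = 1128, d = 2212.
Risk in exposed = 214/2017 = 0.106098; risk in unexposed = 1128/3340 = 0.337725.
Risk difference = 0.106098 − 0.337725 = -0.231626

-0.2316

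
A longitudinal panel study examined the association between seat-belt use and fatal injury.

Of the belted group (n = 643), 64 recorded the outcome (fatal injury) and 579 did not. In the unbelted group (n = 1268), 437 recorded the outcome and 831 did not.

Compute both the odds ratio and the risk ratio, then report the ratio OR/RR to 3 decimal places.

0.728

From the description: a = 64, b = 579, c = 437, d = 831.
OR = (64·831)/(579·437) = 53184/253023 = 0.21019
Risk in exposed = 64/643 = 0.09953; risk in unexposed = 437/1268 = 0.34464; RR = 0.28881
OR/RR = 0.21019 / 0.28881 = 0.72780
The outcome is not rare, so the OR lies further from 1 than the RR.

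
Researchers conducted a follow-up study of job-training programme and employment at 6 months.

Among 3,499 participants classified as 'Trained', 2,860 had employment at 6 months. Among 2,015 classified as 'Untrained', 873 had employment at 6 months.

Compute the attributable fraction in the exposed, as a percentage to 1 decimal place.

From the description: a = 2860, b = 639, c = 873, d = 1142.
Risk in exposed = 2860/3499 = 0.81738; risk in unexposed = 873/2015 = 0.43325.
RR = 0.81738/0.43325 = 1.88661
AR% = (RR − 1)/RR × 100 = (1.88661 − 1)/1.88661 × 100 = 46.9950%

47.0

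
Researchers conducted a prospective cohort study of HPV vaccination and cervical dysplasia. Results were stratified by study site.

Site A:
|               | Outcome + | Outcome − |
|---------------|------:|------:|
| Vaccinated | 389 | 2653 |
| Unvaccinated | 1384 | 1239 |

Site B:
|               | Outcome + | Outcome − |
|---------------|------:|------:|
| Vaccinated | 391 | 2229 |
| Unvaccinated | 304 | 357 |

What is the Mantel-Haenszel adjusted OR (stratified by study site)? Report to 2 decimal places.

OR_MH = Σ(aᵢdᵢ/nᵢ) / Σ(bᵢcᵢ/nᵢ), where nᵢ is the stratum total.
Stratum 1 (Site A): n = 5665; a·d/n = 389·1239/5665 = 85.0787; b·c/n = 2653·1384/5665 = 648.1469
Stratum 2 (Site B): n = 3281; a·d/n = 391·357/3281 = 42.5440; b·c/n = 2229·304/3281 = 206.5273
OR_MH = (85.0787 + 42.5440) / (648.1469 + 206.5273) = 127.6228 / 854.6741 = 0.14932

0.15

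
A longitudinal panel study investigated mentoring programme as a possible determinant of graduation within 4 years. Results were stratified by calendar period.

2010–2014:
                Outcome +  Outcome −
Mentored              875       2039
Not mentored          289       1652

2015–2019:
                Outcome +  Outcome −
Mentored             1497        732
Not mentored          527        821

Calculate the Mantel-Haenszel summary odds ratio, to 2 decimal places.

OR_MH = Σ(aᵢdᵢ/nᵢ) / Σ(bᵢcᵢ/nᵢ), where nᵢ is the stratum total.
Stratum 1 (2010–2014): n = 4855; a·d/n = 875·1652/4855 = 297.7343; b·c/n = 2039·289/4855 = 121.3740
Stratum 2 (2015–2019): n = 3577; a·d/n = 1497·821/3577 = 343.5944; b·c/n = 732·527/3577 = 107.8457
OR_MH = (297.7343 + 343.5944) / (121.3740 + 107.8457) = 641.3286 / 229.2197 = 2.79788

2.80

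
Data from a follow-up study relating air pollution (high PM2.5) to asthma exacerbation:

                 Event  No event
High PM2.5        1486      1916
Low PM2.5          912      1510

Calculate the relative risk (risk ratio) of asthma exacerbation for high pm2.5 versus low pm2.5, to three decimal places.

1.160

Cells: a = 1486, b = 1916, c = 912, d = 1510.
Risk in exposed = 1486/3402 = 0.43680; risk in unexposed = 912/2422 = 0.37655.
RR = 0.43680 / 0.37655 = 1.16002
The risk among the exposed is 1.16 times that among the unexposed.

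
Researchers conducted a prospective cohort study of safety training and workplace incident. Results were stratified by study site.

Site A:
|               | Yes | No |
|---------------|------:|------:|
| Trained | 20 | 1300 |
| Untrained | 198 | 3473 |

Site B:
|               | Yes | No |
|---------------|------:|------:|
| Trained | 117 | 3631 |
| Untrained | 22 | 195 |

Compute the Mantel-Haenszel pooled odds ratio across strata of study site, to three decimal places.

OR_MH = Σ(aᵢdᵢ/nᵢ) / Σ(bᵢcᵢ/nᵢ), where nᵢ is the stratum total.
Stratum 1 (Site A): n = 4991; a·d/n = 20·3473/4991 = 13.9171; b·c/n = 1300·198/4991 = 51.5728
Stratum 2 (Site B): n = 3965; a·d/n = 117·195/3965 = 5.7541; b·c/n = 3631·22/3965 = 20.1468
OR_MH = (13.9171 + 5.7541) / (51.5728 + 20.1468) = 19.6711 / 71.7196 = 0.27428

0.274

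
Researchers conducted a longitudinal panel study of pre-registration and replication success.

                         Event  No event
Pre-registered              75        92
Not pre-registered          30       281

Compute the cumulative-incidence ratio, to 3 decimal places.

4.656

Cells: a = 75, b = 92, c = 30, d = 281.
Risk in exposed = 75/167 = 0.44910; risk in unexposed = 30/311 = 0.09646.
RR = 0.44910 / 0.09646 = 4.65569
The risk among the exposed is 4.66 times that among the unexposed.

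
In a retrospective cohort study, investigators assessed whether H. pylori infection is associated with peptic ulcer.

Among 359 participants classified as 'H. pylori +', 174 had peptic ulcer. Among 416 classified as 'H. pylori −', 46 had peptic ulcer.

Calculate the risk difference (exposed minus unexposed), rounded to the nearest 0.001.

0.374

From the description: a = 174, b = 185, c = 46, d = 370.
Risk in exposed = 174/359 = 0.484680; risk in unexposed = 46/416 = 0.110577.
Risk difference = 0.484680 − 0.110577 = 0.374103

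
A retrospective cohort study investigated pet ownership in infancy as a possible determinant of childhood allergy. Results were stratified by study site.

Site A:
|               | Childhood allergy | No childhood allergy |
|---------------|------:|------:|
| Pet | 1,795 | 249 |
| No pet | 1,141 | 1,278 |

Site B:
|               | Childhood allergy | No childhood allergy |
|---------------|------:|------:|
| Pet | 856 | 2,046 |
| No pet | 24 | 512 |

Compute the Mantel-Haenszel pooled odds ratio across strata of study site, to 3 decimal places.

8.230

OR_MH = Σ(aᵢdᵢ/nᵢ) / Σ(bᵢcᵢ/nᵢ), where nᵢ is the stratum total.
Stratum 1 (Site A): n = 4463; a·d/n = 1795·1278/4463 = 514.0063; b·c/n = 249·1141/4463 = 63.6587
Stratum 2 (Site B): n = 3438; a·d/n = 856·512/3438 = 127.4788; b·c/n = 2046·24/3438 = 14.2827
OR_MH = (514.0063 + 127.4788) / (63.6587 + 14.2827) = 641.4850 / 77.9415 = 8.23034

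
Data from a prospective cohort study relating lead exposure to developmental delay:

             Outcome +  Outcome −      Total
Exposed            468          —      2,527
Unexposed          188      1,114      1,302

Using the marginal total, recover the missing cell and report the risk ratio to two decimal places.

The missing cell is in the exposed row: 2527 − 468 = 2059.
So a = 468, b = 2059, c = 188, d = 1114.
RR = [a/(a+b)] / [c/(c+d)] = (468/2527) / (188/1302) = 0.18520/0.14439 = 1.28261

1.28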